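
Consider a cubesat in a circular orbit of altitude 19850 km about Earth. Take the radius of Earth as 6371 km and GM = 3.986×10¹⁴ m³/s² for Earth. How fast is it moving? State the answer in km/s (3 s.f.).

v ≈ 3.90 km/s

r = 6371 + 19850 = 26221 km = 2.6221×10⁷ m.
For a circular orbit v = √(μ/r) = √(3.986×10¹⁴ / 2.622×10⁷) = √(1.520×10⁷) = 3899 m/s.
That is 3.899 km/s.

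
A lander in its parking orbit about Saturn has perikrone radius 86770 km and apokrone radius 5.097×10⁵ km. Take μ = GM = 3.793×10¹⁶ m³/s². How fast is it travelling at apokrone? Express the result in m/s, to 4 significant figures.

Semi-major axis a = (r_p + r_a)/2 = 2.9824×10⁵ km = 2.982×10⁸ m.
Vis-viva: v² = μ(2/r − 1/a) = 3.793×10¹⁶ × (3.924×10⁻⁹ − 3.353×10⁻⁹) = 2.165×10⁷ m²/s².
v = 4653 m/s.

v ≈ 4653 m/s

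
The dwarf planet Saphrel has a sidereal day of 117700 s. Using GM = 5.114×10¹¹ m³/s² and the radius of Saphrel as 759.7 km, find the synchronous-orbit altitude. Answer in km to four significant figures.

A synchronous orbit has period T, so by Kepler's third law a = (μT²/4π²)^(1/3).
μT²/4π² = 5.114×10¹¹ × (1.177×10⁵)² / 39.48 = 1.795×10²⁰ m³.
a = 5.641×10⁶ m = 5640.5 km.
Altitude h = a − R = 5640.5 − 759.7 = 4880.8 km.

h_sync ≈ 4881 km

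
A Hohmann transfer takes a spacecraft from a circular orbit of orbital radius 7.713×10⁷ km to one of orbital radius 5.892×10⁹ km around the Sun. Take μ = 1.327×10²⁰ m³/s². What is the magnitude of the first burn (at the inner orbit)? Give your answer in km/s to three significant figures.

Δv ≈ 16.8 km/s

r₁ = 7.713×10⁷ km = 7.713×10¹⁰ m.
r₂ = 5.892×10⁹ km = 5.892×10¹² m.
Transfer ellipse a_t = (r₁ + r₂)/2 = 2.985×10¹² m.
At r₁: circular v_c1 = √(μ/r₁) = 41480 m/s; transfer-perihelion v_p = √[μ(2/r₁ − 1/a_t)] = 58280 m/s.
Δv₁ = v_p − v_c1 = 16800 m/s.
= 16.80 km/s.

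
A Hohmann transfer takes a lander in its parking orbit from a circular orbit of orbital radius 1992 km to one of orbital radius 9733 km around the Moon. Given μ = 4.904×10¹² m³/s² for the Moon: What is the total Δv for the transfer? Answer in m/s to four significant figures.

Δv_total ≈ 748.7 m/s

r₁ = 1992 km = 1.992×10⁶ m.
r₂ = 9733 km = 9.733×10⁶ m.
Transfer ellipse a_t = (r₁ + r₂)/2 = 5.862×10⁶ m.
At r₁: circular v_c1 = √(μ/r₁) = 1569 m/s; transfer-perilune v_p = √[μ(2/r₁ − 1/a_t)] = 2022 m/s.
Δv₁ = v_p − v_c1 = 452.7 m/s.
At r₂: circular v_c2 = √(μ/r₂) = 709.8 m/s; transfer-apolune v_a = √[μ(2/r₂ − 1/a_t)] = 413.8 m/s.
Δv₂ = v_c2 − v_a = 296.1 m/s.
Total Δv = Δv₁ + Δv₂ = 748.7 m/s.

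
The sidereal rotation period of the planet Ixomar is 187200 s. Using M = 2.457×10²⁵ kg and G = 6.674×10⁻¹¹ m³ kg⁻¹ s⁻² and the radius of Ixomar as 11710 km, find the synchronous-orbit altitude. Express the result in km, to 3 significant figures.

h_sync ≈ 1.02×10⁵ km

μ = GM = 6.674×10⁻¹¹ × 2.457×10²⁵ = 1.640×10¹⁵ m³/s².
A synchronous orbit has period T, so by Kepler's third law a = (μT²/4π²)^(1/3).
μT²/4π² = 1.640×10¹⁵ × (1.872×10⁵)² / 39.48 = 1.456×10²⁴ m³.
a = 1.133×10⁸ m = 1.1333×10⁵ km.
Altitude h = a − R = 1.1333×10⁵ − 11710 = 1.0162×10⁵ km.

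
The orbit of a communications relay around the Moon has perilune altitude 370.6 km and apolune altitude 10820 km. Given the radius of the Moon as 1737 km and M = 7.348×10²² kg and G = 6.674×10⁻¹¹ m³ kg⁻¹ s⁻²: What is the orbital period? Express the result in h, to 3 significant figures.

μ = GM = 6.674×10⁻¹¹ × 7.348×10²² = 4.904×10¹² m³/s².
r_p = 1737 + 370.6 = 2107.6 km = 2.1076×10⁶ m.
r_a = 1737 + 10820 = 12557 km = 1.2557×10⁷ m.
Semi-major axis a = (r_p + r_a)/2 = (2107.6 + 12557)/2 = 7332.3 km = 7.332×10⁶ m.
By Kepler's third law T = 2π√(a³/μ) = 2π × 8.966×10³ = 5.633×10⁴ s.
= 15.65 h.

T ≈ 15.6 h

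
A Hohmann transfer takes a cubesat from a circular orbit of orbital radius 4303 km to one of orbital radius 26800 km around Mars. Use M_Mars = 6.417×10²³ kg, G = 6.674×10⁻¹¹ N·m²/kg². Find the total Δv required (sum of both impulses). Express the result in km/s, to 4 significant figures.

μ = GM = 6.674×10⁻¹¹ × 6.417×10²³ = 4.283×10¹³ m³/s².
r₁ = 4303 km = 4.303×10⁶ m.
r₂ = 26800 km = 2.680×10⁷ m.
Transfer ellipse a_t = (r₁ + r₂)/2 = 1.555×10⁷ m.
At r₁: circular v_c1 = √(μ/r₁) = 3155 m/s; transfer-periapsis v_p = √[μ(2/r₁ − 1/a_t)] = 4141 m/s.
Δv₁ = v_p − v_c1 = 986.7 m/s.
At r₂: circular v_c2 = √(μ/r₂) = 1264 m/s; transfer-apoapsis v_a = √[μ(2/r₂ − 1/a_t)] = 665.0 m/s.
Δv₂ = v_c2 − v_a = 599.2 m/s.
Total Δv = Δv₁ + Δv₂ = 1586 m/s = 1.586 km/s.

Δv_total ≈ 1.586 km/s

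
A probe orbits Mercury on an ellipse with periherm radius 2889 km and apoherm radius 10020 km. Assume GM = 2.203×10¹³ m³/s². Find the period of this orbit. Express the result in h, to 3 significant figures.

T ≈ 6.10 h

Semi-major axis a = (r_p + r_a)/2 = (2889.0 + 10020)/2 = 6454.5 km = 6.454×10⁶ m.
By Kepler's third law T = 2π√(a³/μ) = 2π × 3.494×10³ = 2.195×10⁴ s.
= 6.098 h.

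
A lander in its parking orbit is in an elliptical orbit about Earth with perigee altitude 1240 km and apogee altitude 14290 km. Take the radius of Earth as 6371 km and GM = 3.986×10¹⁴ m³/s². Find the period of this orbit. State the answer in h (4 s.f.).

T ≈ 4.646 h

r_p = 6371 + 1240 = 7611.0 km = 7.6110×10⁶ m.
r_a = 6371 + 14290 = 20661 km = 2.0661×10⁷ m.
Semi-major axis a = (r_p + r_a)/2 = (7611.0 + 20661)/2 = 14136 km = 1.414×10⁷ m.
By Kepler's third law T = 2π√(a³/μ) = 2π × 2.662×10³ = 1.673×10⁴ s.
= 4.646 h.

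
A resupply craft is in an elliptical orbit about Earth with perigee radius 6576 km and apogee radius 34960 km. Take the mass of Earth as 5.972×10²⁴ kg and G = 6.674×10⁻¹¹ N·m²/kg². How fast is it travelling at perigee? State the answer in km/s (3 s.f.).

v ≈ 10.1 km/s

μ = GM = 6.674×10⁻¹¹ × 5.972×10²⁴ = 3.986×10¹⁴ m³/s².
Semi-major axis a = (r_p + r_a)/2 = 20768 km = 2.077×10⁷ m.
Vis-viva: v² = μ(2/r − 1/a) = 3.986×10¹⁴ × (3.041×10⁻⁷ − 4.815×10⁻⁸) = 1.020×10⁸ m²/s².
v = 10100 m/s = 10.10 km/s.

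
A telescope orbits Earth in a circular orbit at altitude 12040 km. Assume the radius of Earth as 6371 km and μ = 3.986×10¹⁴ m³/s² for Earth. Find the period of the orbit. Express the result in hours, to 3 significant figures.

T ≈ 6.91 hours

r = 6371 + 12040 = 18411 km = 1.8411×10⁷ m.
Kepler's third law: T = 2π√(r³/μ) = 2π√((1.841×10⁷)³ / 3.986×10¹⁴).
r³/μ = 1.566×10⁷ s², so T = 2π × 3.957×10³ = 2.486×10⁴ s.
Converting: 2.486×10⁴ s ÷ 3600 = 6.906 hours.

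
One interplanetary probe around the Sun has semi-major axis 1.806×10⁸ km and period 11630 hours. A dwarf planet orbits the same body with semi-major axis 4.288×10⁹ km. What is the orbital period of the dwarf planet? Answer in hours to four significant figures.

T₂ ≈ 1.346×10⁶ hours

Kepler's third law: T² ∝ a³, so T₂ = T₁ (a₂/a₁)^(3/2).
a₂/a₁ = 23.74, (a₂/a₁)^(3/2) = 115.7.
T₂ = 11630 × 115.7 = 1.346×10⁶ hours.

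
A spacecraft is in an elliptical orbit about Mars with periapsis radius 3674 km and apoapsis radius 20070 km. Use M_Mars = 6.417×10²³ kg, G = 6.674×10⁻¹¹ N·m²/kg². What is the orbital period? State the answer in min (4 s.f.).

μ = GM = 6.674×10⁻¹¹ × 6.417×10²³ = 4.283×10¹³ m³/s².
Semi-major axis a = (r_p + r_a)/2 = (3674.0 + 20070)/2 = 11872 km = 1.187×10⁷ m.
By Kepler's third law T = 2π√(a³/μ) = 2π × 6.251×10³ = 3.927×10⁴ s.
= 654.6 min.

T ≈ 654.6 min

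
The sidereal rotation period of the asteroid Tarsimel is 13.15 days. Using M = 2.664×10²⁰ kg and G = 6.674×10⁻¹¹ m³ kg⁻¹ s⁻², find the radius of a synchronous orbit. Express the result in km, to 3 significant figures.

r_sync ≈ 8350 km

μ = GM = 6.674×10⁻¹¹ × 2.664×10²⁰ = 1.778×10¹⁰ m³/s².
T = 13.15 days = 1.136×10⁶ s.
A synchronous orbit has period T, so by Kepler's third law a = (μT²/4π²)^(1/3).
μT²/4π² = 1.778×10¹⁰ × (1.136×10⁶)² / 39.48 = 5.814×10²⁰ m³.
a = 8.346×10⁶ m = 8346.0 km.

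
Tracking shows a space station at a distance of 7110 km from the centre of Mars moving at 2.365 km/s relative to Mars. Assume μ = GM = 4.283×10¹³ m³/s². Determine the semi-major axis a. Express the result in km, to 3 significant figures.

r = 7.110×10⁶ m.
Vis-viva rearranged: 1/a = 2/r − v²/μ = 2.813×10⁻⁷ − 1.306×10⁻⁷ = 1.507×10⁻⁷ m⁻¹.
a = 6.636×10⁶ m = 6635.6 km.

a ≈ 6640 km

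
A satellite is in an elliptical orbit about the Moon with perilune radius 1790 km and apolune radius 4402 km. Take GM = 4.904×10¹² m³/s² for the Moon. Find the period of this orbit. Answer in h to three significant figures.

T ≈ 4.29 h

Semi-major axis a = (r_p + r_a)/2 = (1790.0 + 4402.0)/2 = 3096.0 km = 3.096×10⁶ m.
By Kepler's third law T = 2π√(a³/μ) = 2π × 2.460×10³ = 1.546×10⁴ s.
= 4.293 h.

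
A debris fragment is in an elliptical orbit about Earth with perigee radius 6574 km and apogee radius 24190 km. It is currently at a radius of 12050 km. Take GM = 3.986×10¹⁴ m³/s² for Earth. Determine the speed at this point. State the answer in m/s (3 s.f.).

v ≈ 6340 m/s

Semi-major axis a = (r_p + r_a)/2 = 15382 km = 1.538×10⁷ m.
Vis-viva: v² = μ(2/r − 1/a) = 3.986×10¹⁴ × (1.660×10⁻⁷ − 6.501×10⁻⁸) = 4.024×10⁷ m²/s².
v = 6344 m/s.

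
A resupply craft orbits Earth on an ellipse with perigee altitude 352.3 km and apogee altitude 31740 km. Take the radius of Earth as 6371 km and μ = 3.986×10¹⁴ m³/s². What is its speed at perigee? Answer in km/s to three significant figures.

r_p = 6371 + 352.3 = 6723.3 km = 6.7233×10⁶ m.
r_a = 6371 + 31740 = 38111 km = 3.8111×10⁷ m.
Semi-major axis a = (r_p + r_a)/2 = 22417 km = 2.242×10⁷ m.
Vis-viva: v² = μ(2/r − 1/a) = 3.986×10¹⁴ × (2.975×10⁻⁷ − 4.461×10⁻⁸) = 1.008×10⁸ m²/s².
v = 10040 m/s = 10.04 km/s.

v ≈ 10.0 km/s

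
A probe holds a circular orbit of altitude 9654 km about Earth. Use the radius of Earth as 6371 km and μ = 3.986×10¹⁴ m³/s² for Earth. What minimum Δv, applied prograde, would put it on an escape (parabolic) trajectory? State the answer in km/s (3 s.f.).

r = 6371 + 9654 = 16025 km = 1.6025×10⁷ m.
Circular speed v_c = √(μ/r) = 4987 m/s.
Escape speed v_esc = √(2μ/r) = √2 × v_c = 7053 m/s.
Δv = v_esc − v_c = 2066 m/s = 2.066 km/s.

Δv ≈ 2.07 km/s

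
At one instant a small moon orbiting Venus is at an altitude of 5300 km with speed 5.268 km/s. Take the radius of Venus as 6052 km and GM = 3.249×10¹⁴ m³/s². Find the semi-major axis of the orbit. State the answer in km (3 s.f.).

a ≈ 11000 km

r = 6052 + 5300 = 11352 km = 1.135×10⁷ m.
Specific orbital energy ε = v²/2 − μ/r = (5268)²/2 − 3.249×10¹⁴/1.135×10⁷ = -1.474×10⁷ J/kg.
Since ε = −μ/(2a), a = −μ/(2ε) = 1.102×10⁷ m = 11018 km.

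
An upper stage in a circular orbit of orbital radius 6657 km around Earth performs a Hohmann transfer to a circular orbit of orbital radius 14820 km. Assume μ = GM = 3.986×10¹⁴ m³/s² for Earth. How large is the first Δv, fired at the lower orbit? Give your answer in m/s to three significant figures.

Δv ≈ 1350 m/s

r₁ = 6657 km = 6.657×10⁶ m.
r₂ = 14820 km = 1.482×10⁷ m.
Transfer ellipse a_t = (r₁ + r₂)/2 = 1.074×10⁷ m.
At r₁: circular v_c1 = √(μ/r₁) = 7738 m/s; transfer-perigee v_p = √[μ(2/r₁ − 1/a_t)] = 9090 m/s.
Δv₁ = v_p − v_c1 = 1352 m/s.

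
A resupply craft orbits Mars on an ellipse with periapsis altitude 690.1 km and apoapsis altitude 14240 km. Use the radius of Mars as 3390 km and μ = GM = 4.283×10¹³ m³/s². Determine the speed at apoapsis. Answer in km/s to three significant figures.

r_p = 3390 + 690.1 = 4080.1 km = 4.0801×10⁶ m.
r_a = 3390 + 14240 = 17630 km = 1.7630×10⁷ m.
Semi-major axis a = (r_p + r_a)/2 = 10855 km = 1.086×10⁷ m.
Vis-viva: v² = μ(2/r − 1/a) = 4.283×10¹³ × (1.134×10⁻⁷ − 9.212×10⁻⁸) = 9.131×10⁵ m²/s².
v = 955.6 m/s = 0.9556 km/s.

v ≈ 0.956 km/s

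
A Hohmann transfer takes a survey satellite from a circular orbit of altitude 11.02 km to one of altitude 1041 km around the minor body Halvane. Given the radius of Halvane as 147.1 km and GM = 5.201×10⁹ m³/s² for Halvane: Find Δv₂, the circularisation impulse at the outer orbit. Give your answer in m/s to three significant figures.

Δv ≈ 34.1 m/s

r₁ = 147.1 + 11.02 = 158.12 km = 1.5812×10⁵ m.
r₂ = 147.1 + 1041 = 1188.1 km = 1.1881×10⁶ m.
Transfer ellipse a_t = (r₁ + r₂)/2 = 6.731×10⁵ m.
At r₁: circular v_c1 = √(μ/r₁) = 181.4 m/s; transfer-periapsis v_p = √[μ(2/r₁ − 1/a_t)] = 241.0 m/s.
At r₂: circular v_c2 = √(μ/r₂) = 66.16 m/s; transfer-apoapsis v_a = √[μ(2/r₂ − 1/a_t)] = 32.07 m/s.
Δv₂ = v_c2 − v_a = 34.10 m/s.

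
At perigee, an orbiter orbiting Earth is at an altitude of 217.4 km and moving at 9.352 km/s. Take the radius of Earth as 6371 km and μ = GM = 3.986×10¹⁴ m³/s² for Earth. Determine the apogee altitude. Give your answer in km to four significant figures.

r_p = 6371 + 217.4 = 6588.4 km = 6.588×10⁶ m.
Specific energy ε = v²/2 − μ/r = -1.677×10⁷ J/kg, so a = −μ/(2ε) = 1.188×10⁷ m.
The apsides satisfy r_p + r_a = 2a, so the apogee radius is 2a − r_p = 1.718×10⁷ m = 17180 km.
Apogee altitude = 17180 − 6371 = 10809 km.

apogee altitude ≈ 10810 km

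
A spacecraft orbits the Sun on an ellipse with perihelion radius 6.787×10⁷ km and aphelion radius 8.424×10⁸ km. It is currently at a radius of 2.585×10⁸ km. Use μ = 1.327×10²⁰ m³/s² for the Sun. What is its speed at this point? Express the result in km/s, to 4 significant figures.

v ≈ 27.11 km/s

Semi-major axis a = (r_p + r_a)/2 = 4.5514×10⁸ km = 4.551×10¹¹ m.
Vis-viva: v² = μ(2/r − 1/a) = 1.327×10²⁰ × (7.737×10⁻¹² − 2.197×10⁻¹²) = 7.351×10⁸ m²/s².
v = 27110 m/s = 27.11 km/s.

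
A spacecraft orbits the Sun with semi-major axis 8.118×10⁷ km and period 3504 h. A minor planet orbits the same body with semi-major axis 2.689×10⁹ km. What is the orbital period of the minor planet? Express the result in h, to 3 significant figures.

T₂ ≈ 6.68×10⁵ h

Kepler's third law: T² ∝ a³, so T₂ = T₁ (a₂/a₁)^(3/2).
a₂/a₁ = 33.12, (a₂/a₁)^(3/2) = 190.6.
T₂ = 3504 × 190.6 = 6.680×10⁵ h.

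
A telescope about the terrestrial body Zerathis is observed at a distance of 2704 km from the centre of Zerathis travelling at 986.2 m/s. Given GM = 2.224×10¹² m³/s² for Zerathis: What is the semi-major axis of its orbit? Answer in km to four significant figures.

r = 2.704×10⁶ m.
Specific orbital energy ε = v²/2 − μ/r = (986.2)²/2 − 2.224×10¹²/2.704×10⁶ = -3.362×10⁵ J/kg.
Since ε = −μ/(2a), a = −μ/(2ε) = 3.308×10⁶ m = 3307.7 km.

a ≈ 3308 km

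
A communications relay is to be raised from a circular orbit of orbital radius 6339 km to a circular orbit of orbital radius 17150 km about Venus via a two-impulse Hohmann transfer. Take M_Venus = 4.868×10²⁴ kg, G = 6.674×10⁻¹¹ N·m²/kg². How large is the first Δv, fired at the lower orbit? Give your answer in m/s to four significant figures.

μ = GM = 6.674×10⁻¹¹ × 4.868×10²⁴ = 3.249×10¹⁴ m³/s².
r₁ = 6339 km = 6.339×10⁶ m.
r₂ = 17150 km = 1.715×10⁷ m.
Transfer ellipse a_t = (r₁ + r₂)/2 = 1.174×10⁷ m.
At r₁: circular v_c1 = √(μ/r₁) = 7159 m/s; transfer-periapsis v_p = √[μ(2/r₁ − 1/a_t)] = 8651 m/s.
Δv₁ = v_p − v_c1 = 1492 m/s.

Δv ≈ 1492 m/s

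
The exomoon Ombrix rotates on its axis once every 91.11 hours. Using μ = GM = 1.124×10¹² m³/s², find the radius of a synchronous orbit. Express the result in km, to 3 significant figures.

T = 91.11 hours = 3.280×10⁵ s.
A synchronous orbit has period T, so by Kepler's third law a = (μT²/4π²)^(1/3).
μT²/4π² = 1.124×10¹² × (3.280×10⁵)² / 39.48 = 3.063×10²¹ m³.
a = 1.452×10⁷ m = 14523 km.

r_sync ≈ 14500 km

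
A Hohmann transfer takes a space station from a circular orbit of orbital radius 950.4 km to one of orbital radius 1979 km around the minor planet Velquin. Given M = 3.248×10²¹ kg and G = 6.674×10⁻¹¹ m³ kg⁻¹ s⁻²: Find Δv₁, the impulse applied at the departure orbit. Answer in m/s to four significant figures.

μ = GM = 6.674×10⁻¹¹ × 3.248×10²¹ = 2.168×10¹¹ m³/s².
r₁ = 950.4 km = 9.504×10⁵ m.
r₂ = 1979 km = 1.979×10⁶ m.
Transfer ellipse a_t = (r₁ + r₂)/2 = 1.465×10⁶ m.
At r₁: circular v_c1 = √(μ/r₁) = 477.6 m/s; transfer-periapsis v_p = √[μ(2/r₁ − 1/a_t)] = 555.1 m/s.
Δv₁ = v_p − v_c1 = 77.55 m/s.

Δv ≈ 77.55 m/s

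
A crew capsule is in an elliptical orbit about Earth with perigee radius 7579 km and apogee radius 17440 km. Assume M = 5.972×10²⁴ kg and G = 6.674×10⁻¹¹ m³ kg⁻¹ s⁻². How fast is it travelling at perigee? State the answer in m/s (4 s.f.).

v ≈ 8562 m/s

μ = GM = 6.674×10⁻¹¹ × 5.972×10²⁴ = 3.986×10¹⁴ m³/s².
Semi-major axis a = (r_p + r_a)/2 = 12510 km = 1.251×10⁷ m.
Vis-viva: v² = μ(2/r − 1/a) = 3.986×10¹⁴ × (2.639×10⁻⁷ − 7.994×10⁻⁸) = 7.332×10⁷ m²/s².
v = 8562 m/s.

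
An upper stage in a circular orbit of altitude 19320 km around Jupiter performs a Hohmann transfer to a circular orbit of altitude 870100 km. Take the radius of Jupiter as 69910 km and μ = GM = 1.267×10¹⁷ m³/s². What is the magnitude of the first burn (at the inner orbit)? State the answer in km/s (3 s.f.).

Δv ≈ 13.2 km/s

r₁ = 69910 + 19320 = 89230 km = 8.9230×10⁷ m.
r₂ = 69910 + 870100 = 940010 km = 9.4001×10⁸ m.
Transfer ellipse a_t = (r₁ + r₂)/2 = 5.146×10⁸ m.
At r₁: circular v_c1 = √(μ/r₁) = 37680 m/s; transfer-perijove v_p = √[μ(2/r₁ − 1/a_t)] = 50930 m/s.
Δv₁ = v_p − v_c1 = 13250 m/s.
= 13.25 km/s.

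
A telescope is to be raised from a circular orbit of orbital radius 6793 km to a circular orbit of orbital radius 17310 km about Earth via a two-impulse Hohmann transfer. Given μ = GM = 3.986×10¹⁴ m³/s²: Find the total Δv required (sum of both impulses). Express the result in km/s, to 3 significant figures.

Δv_total ≈ 2.72 km/s

r₁ = 6793 km = 6.793×10⁶ m.
r₂ = 17310 km = 1.731×10⁷ m.
Transfer ellipse a_t = (r₁ + r₂)/2 = 1.205×10⁷ m.
At r₁: circular v_c1 = √(μ/r₁) = 7660 m/s; transfer-perigee v_p = √[μ(2/r₁ − 1/a_t)] = 9180 m/s.
Δv₁ = v_p − v_c1 = 1520 m/s.
At r₂: circular v_c2 = √(μ/r₂) = 4799 m/s; transfer-apogee v_a = √[μ(2/r₂ − 1/a_t)] = 3603 m/s.
Δv₂ = v_c2 − v_a = 1196 m/s.
Total Δv = Δv₁ + Δv₂ = 2716 m/s = 2.716 km/s.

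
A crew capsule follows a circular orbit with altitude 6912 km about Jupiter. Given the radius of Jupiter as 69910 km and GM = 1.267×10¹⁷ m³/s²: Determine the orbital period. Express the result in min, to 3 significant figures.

r = 69910 + 6912 = 76822 km = 7.6822×10⁷ m.
Kepler's third law: T = 2π√(r³/μ) = 2π√((7.682×10⁷)³ / 1.267×10¹⁷).
r³/μ = 3.578×10⁶ s², so T = 2π × 1.892×10³ = 1.189×10⁴ s.
Converting: 1.189×10⁴ s ÷ 60.00 = 198.1 min.

T ≈ 198 min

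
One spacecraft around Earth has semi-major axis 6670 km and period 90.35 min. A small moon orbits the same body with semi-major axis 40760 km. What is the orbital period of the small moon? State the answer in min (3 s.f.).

Kepler's third law: T² ∝ a³, so T₂ = T₁ (a₂/a₁)^(3/2).
a₂/a₁ = 6.111, (a₂/a₁)^(3/2) = 15.11.
T₂ = 90.35 × 15.11 = 1365 min.

T₂ ≈ 1360 min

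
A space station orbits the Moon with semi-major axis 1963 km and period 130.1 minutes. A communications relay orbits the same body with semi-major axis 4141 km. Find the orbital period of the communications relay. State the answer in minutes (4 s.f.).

T₂ ≈ 398.6 minutes

Kepler's third law: T² ∝ a³, so T₂ = T₁ (a₂/a₁)^(3/2).
a₂/a₁ = 2.110, (a₂/a₁)^(3/2) = 3.064.
T₂ = 130.1 × 3.064 = 398.6 minutes.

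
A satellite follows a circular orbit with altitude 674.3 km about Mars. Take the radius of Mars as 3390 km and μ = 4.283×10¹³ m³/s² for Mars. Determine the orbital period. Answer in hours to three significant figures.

T ≈ 2.19 hours

r = 3390 + 674.3 = 4064.3 km = 4.0643×10⁶ m.
Kepler's third law: T = 2π√(r³/μ) = 2π√((4.064×10⁶)³ / 4.283×10¹³).
r³/μ = 1.568×10⁶ s², so T = 2π × 1.252×10³ = 7.867×10³ s.
Converting: 7.867×10³ s ÷ 3600 = 2.185 hours.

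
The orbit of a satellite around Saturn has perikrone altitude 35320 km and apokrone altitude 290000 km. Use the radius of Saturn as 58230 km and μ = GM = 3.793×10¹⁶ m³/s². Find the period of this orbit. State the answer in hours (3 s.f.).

T ≈ 29.4 hours

r_p = 58230 + 35320 = 93550 km = 9.3550×10⁷ m.
r_a = 58230 + 290000 = 348230 km = 3.4823×10⁸ m.
Semi-major axis a = (r_p + r_a)/2 = (93550 + 3.4823×10⁵)/2 = 2.2089×10⁵ km = 2.209×10⁸ m.
By Kepler's third law T = 2π√(a³/μ) = 2π × 1.686×10⁴ = 1.059×10⁵ s.
= 29.42 hours.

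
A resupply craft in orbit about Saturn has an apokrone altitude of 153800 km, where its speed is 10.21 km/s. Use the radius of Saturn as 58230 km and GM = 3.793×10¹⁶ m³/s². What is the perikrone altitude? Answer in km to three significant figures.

r_a = 58230 + 153800 = 2.1203×10⁵ km = 2.120×10⁸ m.
Specific energy ε = v²/2 − μ/r = -1.268×10⁸ J/kg, so a = −μ/(2ε) = 1.496×10⁸ m.
The apsides satisfy r_p + r_a = 2a, so the perikrone radius is 2a − r_a = 8.718×10⁷ m = 87179 km.
Perikrone altitude = 87179 − 58230 = 28949 km.

perikrone altitude ≈ 28900 km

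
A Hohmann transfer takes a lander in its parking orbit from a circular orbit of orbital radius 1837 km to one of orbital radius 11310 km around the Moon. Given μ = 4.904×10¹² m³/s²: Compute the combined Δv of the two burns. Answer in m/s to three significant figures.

Δv_total ≈ 820 m/s

r₁ = 1837 km = 1.837×10⁶ m.
r₂ = 11310 km = 1.131×10⁷ m.
Transfer ellipse a_t = (r₁ + r₂)/2 = 6.574×10⁶ m.
At r₁: circular v_c1 = √(μ/r₁) = 1634 m/s; transfer-perilune v_p = √[μ(2/r₁ − 1/a_t)] = 2143 m/s.
Δv₁ = v_p − v_c1 = 509.3 m/s.
At r₂: circular v_c2 = √(μ/r₂) = 658.5 m/s; transfer-apolune v_a = √[μ(2/r₂ − 1/a_t)] = 348.1 m/s.
Δv₂ = v_c2 − v_a = 310.4 m/s.
Total Δv = Δv₁ + Δv₂ = 819.7 m/s.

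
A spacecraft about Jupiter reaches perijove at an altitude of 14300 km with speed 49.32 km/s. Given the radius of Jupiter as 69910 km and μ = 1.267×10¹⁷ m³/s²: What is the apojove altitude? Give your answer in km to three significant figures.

r_p = 69910 + 14300 = 84210 km = 8.421×10⁷ m.
Specific energy ε = v²/2 − μ/r = -2.883×10⁸ J/kg, so a = −μ/(2ε) = 2.197×10⁸ m.
The apsides satisfy r_p + r_a = 2a, so the apojove radius is 2a − r_p = 3.552×10⁸ m = 3.5520×10⁵ km.
Apojove altitude = 3.5520×10⁵ − 69910 = 2.8529×10⁵ km.

apojove altitude ≈ 2.85×10⁵ km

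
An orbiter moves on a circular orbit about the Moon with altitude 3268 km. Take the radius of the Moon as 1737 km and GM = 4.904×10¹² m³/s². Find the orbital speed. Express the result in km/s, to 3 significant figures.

v ≈ 0.99 km/s

r = 1737 + 3268 = 5005.0 km = 5.0050×10⁶ m.
For a circular orbit v = √(μ/r) = √(4.904×10¹² / 5.005×10⁶) = √(9.798×10⁵) = 989.9 m/s.
That is 0.9899 km/s.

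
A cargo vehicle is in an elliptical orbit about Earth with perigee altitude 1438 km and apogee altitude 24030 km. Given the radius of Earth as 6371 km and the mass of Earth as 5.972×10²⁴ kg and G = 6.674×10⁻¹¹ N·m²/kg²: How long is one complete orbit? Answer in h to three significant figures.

μ = GM = 6.674×10⁻¹¹ × 5.972×10²⁴ = 3.986×10¹⁴ m³/s².
r_p = 6371 + 1438 = 7809.0 km = 7.8090×10⁶ m.
r_a = 6371 + 24030 = 30401 km = 3.0401×10⁷ m.
Semi-major axis a = (r_p + r_a)/2 = (7809.0 + 30401)/2 = 19105 km = 1.910×10⁷ m.
By Kepler's third law T = 2π√(a³/μ) = 2π × 4.183×10³ = 2.628×10⁴ s.
= 7.300 h.

T ≈ 7.30 h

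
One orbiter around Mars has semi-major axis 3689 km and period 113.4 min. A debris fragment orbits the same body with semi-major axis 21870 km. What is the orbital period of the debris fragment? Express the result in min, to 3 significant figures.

Kepler's third law: T² ∝ a³, so T₂ = T₁ (a₂/a₁)^(3/2).
a₂/a₁ = 5.928, (a₂/a₁)^(3/2) = 14.43.
T₂ = 113.4 × 14.43 = 1637 min.

T₂ ≈ 1640 min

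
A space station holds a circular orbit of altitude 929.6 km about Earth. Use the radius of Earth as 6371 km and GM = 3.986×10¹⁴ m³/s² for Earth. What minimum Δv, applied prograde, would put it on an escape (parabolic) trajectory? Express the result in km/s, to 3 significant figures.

Δv ≈ 3.06 km/s

r = 6371 + 929.6 = 7300.6 km = 7.3006×10⁶ m.
Circular speed v_c = √(μ/r) = 7389 m/s.
Escape speed v_esc = √(2μ/r) = √2 × v_c = 10450 m/s.
Δv = v_esc − v_c = 3061 m/s = 3.061 km/s.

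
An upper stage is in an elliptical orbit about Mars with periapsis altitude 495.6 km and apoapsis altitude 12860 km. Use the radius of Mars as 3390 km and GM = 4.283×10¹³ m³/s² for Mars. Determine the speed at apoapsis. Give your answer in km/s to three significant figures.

r_p = 3390 + 495.6 = 3885.6 km = 3.8856×10⁶ m.
r_a = 3390 + 12860 = 16250 km = 1.6250×10⁷ m.
Semi-major axis a = (r_p + r_a)/2 = 10068 km = 1.007×10⁷ m.
Vis-viva: v² = μ(2/r − 1/a) = 4.283×10¹³ × (1.231×10⁻⁷ − 9.933×10⁻⁸) = 1.017×10⁶ m²/s².
v = 1009 m/s = 1.009 km/s.

v ≈ 1.01 km/s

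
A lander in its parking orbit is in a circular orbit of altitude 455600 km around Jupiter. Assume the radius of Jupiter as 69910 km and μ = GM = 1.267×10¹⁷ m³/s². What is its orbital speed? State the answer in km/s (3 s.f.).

r = 69910 + 455600 = 525510 km = 5.2551×10⁸ m.
For a circular orbit v = √(μ/r) = √(1.267×10¹⁷ / 5.255×10⁸) = √(2.411×10⁸) = 15530 m/s.
That is 15.53 km/s.

v ≈ 15.5 km/s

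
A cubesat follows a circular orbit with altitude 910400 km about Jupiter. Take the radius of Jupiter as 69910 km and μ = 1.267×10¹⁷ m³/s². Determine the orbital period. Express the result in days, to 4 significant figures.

T ≈ 6.271 days

r = 69910 + 910400 = 980310 km = 9.8031×10⁸ m.
Kepler's third law: T = 2π√(r³/μ) = 2π√((9.803×10⁸)³ / 1.267×10¹⁷).
r³/μ = 7.436×10⁹ s², so T = 2π × 8.623×10⁴ = 5.418×10⁵ s.
Converting: 5.418×10⁵ s ÷ 86400 = 6.271 days.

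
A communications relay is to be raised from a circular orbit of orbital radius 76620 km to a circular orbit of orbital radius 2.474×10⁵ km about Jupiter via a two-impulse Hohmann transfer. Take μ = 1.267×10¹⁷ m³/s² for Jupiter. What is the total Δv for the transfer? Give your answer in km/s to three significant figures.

r₁ = 76620 km = 7.662×10⁷ m.
r₂ = 2.474×10⁵ km = 2.474×10⁸ m.
Transfer ellipse a_t = (r₁ + r₂)/2 = 1.620×10⁸ m.
At r₁: circular v_c1 = √(μ/r₁) = 40660 m/s; transfer-perijove v_p = √[μ(2/r₁ − 1/a_t)] = 50250 m/s.
Δv₁ = v_p − v_c1 = 9587 m/s.
At r₂: circular v_c2 = √(μ/r₂) = 22630 m/s; transfer-apojove v_a = √[μ(2/r₂ − 1/a_t)] = 15560 m/s.
Δv₂ = v_c2 − v_a = 7067 m/s.
Total Δv = Δv₁ + Δv₂ = 16650 m/s = 16.65 km/s.

Δv_total ≈ 16.7 km/s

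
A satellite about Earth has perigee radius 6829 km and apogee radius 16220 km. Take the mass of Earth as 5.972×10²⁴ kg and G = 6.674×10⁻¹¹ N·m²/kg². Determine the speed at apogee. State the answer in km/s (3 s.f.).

μ = GM = 6.674×10⁻¹¹ × 5.972×10²⁴ = 3.986×10¹⁴ m³/s².
Semi-major axis a = (r_p + r_a)/2 = 11524 km = 1.152×10⁷ m.
Vis-viva: v² = μ(2/r − 1/a) = 3.986×10¹⁴ × (1.233×10⁻⁷ − 8.677×10⁻⁸) = 1.456×10⁷ m²/s².
v = 3816 m/s = 3.816 km/s.

v ≈ 3.82 km/s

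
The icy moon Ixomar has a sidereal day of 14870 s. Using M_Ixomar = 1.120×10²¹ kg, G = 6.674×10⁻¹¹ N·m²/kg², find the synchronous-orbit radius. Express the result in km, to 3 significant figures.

μ = GM = 6.674×10⁻¹¹ × 1.120×10²¹ = 7.475×10¹⁰ m³/s².
A synchronous orbit has period T, so by Kepler's third law a = (μT²/4π²)^(1/3).
μT²/4π² = 7.475×10¹⁰ × (1.487×10⁴)² / 39.48 = 4.187×10¹⁷ m³.
a = 7.481×10⁵ m = 748.09 km.

r_sync ≈ 748 km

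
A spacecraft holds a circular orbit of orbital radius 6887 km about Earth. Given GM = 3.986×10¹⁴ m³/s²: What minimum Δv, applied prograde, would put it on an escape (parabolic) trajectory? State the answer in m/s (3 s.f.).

r = 6887 km = 6.887×10⁶ m.
Circular speed v_c = √(μ/r) = 7608 m/s.
Escape speed v_esc = √(2μ/r) = √2 × v_c = 10760 m/s.
Δv = v_esc − v_c = 3151 m/s.

Δv ≈ 3150 m/s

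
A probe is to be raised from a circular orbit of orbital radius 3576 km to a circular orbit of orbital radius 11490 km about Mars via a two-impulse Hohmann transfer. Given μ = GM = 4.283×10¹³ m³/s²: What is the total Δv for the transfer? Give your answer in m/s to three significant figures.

r₁ = 3576 km = 3.576×10⁶ m.
r₂ = 11490 km = 1.149×10⁷ m.
Transfer ellipse a_t = (r₁ + r₂)/2 = 7.533×10⁶ m.
At r₁: circular v_c1 = √(μ/r₁) = 3461 m/s; transfer-periapsis v_p = √[μ(2/r₁ − 1/a_t)] = 4274 m/s.
Δv₁ = v_p − v_c1 = 813.4 m/s.
At r₂: circular v_c2 = √(μ/r₂) = 1931 m/s; transfer-apoapsis v_a = √[μ(2/r₂ − 1/a_t)] = 1330 m/s.
Δv₂ = v_c2 − v_a = 600.5 m/s.
Total Δv = Δv₁ + Δv₂ = 1414 m/s.

Δv_total ≈ 1410 m/s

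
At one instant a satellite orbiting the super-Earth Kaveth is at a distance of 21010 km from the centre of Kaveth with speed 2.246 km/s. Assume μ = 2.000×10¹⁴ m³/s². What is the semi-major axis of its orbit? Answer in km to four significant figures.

r = 2.101×10⁷ m.
Vis-viva rearranged: 1/a = 2/r − v²/μ = 9.519×10⁻⁸ − 2.522×10⁻⁸ = 6.997×10⁻⁸ m⁻¹.
a = 1.429×10⁷ m = 14292 km.

a ≈ 14290 km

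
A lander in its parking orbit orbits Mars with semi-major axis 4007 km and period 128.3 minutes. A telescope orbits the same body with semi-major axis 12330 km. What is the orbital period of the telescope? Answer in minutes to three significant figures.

T₂ ≈ 693 minutes

Kepler's third law: T² ∝ a³, so T₂ = T₁ (a₂/a₁)^(3/2).
a₂/a₁ = 3.077, (a₂/a₁)^(3/2) = 5.398.
T₂ = 128.3 × 5.398 = 692.5 minutes.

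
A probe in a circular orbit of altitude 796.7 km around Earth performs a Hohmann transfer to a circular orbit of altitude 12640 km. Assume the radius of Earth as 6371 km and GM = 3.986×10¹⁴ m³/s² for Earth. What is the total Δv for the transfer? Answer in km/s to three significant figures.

Δv_total ≈ 2.72 km/s

r₁ = 6371 + 796.7 = 7167.7 km = 7.1677×10⁶ m.
r₂ = 6371 + 12640 = 19011 km = 1.9011×10⁷ m.
Transfer ellipse a_t = (r₁ + r₂)/2 = 1.309×10⁷ m.
At r₁: circular v_c1 = √(μ/r₁) = 7457 m/s; transfer-perigee v_p = √[μ(2/r₁ − 1/a_t)] = 8987 m/s.
Δv₁ = v_p − v_c1 = 1530 m/s.
At r₂: circular v_c2 = √(μ/r₂) = 4579 m/s; transfer-apogee v_a = √[μ(2/r₂ − 1/a_t)] = 3388 m/s.
Δv₂ = v_c2 − v_a = 1191 m/s.
Total Δv = Δv₁ + Δv₂ = 2720 m/s = 2.720 km/s.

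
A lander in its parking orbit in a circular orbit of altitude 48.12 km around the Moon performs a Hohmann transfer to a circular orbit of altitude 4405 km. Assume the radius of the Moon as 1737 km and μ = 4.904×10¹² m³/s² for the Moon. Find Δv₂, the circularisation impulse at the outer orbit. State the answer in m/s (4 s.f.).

Δv ≈ 293.9 m/s

r₁ = 1737 + 48.12 = 1785.1 km = 1.7851×10⁶ m.
r₂ = 1737 + 4405 = 6142.0 km = 6.1420×10⁶ m.
Transfer ellipse a_t = (r₁ + r₂)/2 = 3.964×10⁶ m.
At r₁: circular v_c1 = √(μ/r₁) = 1657 m/s; transfer-perilune v_p = √[μ(2/r₁ − 1/a_t)] = 2063 m/s.
At r₂: circular v_c2 = √(μ/r₂) = 893.6 m/s; transfer-apolune v_a = √[μ(2/r₂ − 1/a_t)] = 599.7 m/s.
Δv₂ = v_c2 − v_a = 293.9 m/s.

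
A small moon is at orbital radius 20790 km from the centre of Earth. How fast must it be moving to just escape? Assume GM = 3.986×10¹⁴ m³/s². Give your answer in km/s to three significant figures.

v_esc ≈ 6.19 km/s

r = 20790 km = 2.079×10⁷ m.
Escape speed v_esc = √(2μ/r) = √(2 × 3.986×10¹⁴ / 2.079×10⁷) = √(3.835×10⁷) = 6192 m/s.
= 6.192 km/s.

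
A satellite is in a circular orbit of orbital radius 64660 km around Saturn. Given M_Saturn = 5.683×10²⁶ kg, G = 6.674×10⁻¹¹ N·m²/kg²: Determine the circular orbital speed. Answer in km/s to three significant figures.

μ = GM = 6.674×10⁻¹¹ × 5.683×10²⁶ = 3.793×10¹⁶ m³/s².
r = 64660 km = 6.466×10⁷ m.
For a circular orbit v = √(μ/r) = √(3.793×10¹⁶ / 6.466×10⁷) = √(5.866×10⁸) = 24220 m/s.
That is 24.22 km/s.

v ≈ 24.2 km/s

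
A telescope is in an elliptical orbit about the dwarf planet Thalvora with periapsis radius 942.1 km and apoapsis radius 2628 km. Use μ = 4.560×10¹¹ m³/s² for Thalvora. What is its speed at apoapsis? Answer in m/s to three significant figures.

v ≈ 303 m/s

Semi-major axis a = (r_p + r_a)/2 = 1785.0 km = 1.785×10⁶ m.
Vis-viva: v² = μ(2/r − 1/a) = 4.560×10¹¹ × (7.610×10⁻⁷ − 5.602×10⁻⁷) = 9.158×10⁴ m²/s².
v = 302.6 m/s.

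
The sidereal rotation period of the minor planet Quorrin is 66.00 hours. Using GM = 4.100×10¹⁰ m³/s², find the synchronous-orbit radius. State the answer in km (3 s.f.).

r_sync ≈ 3880 km

T = 66.00 hours = 2.376×10⁵ s.
A synchronous orbit has period T, so by Kepler's third law a = (μT²/4π²)^(1/3).
μT²/4π² = 4.100×10¹⁰ × (2.376×10⁵)² / 39.48 = 5.863×10¹⁹ m³.
a = 3.885×10⁶ m = 3884.8 km.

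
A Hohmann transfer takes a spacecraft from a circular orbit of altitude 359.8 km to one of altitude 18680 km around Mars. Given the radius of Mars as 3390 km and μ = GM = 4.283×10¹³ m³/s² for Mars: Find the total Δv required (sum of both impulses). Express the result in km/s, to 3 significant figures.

Δv_total ≈ 1.68 km/s

r₁ = 3390 + 359.8 = 3749.8 km = 3.7498×10⁶ m.
r₂ = 3390 + 18680 = 22070 km = 2.2070×10⁷ m.
Transfer ellipse a_t = (r₁ + r₂)/2 = 1.291×10⁷ m.
At r₁: circular v_c1 = √(μ/r₁) = 3380 m/s; transfer-periapsis v_p = √[μ(2/r₁ − 1/a_t)] = 4419 m/s.
Δv₁ = v_p − v_c1 = 1039 m/s.
At r₂: circular v_c2 = √(μ/r₂) = 1393 m/s; transfer-apoapsis v_a = √[μ(2/r₂ − 1/a_t)] = 750.8 m/s.
Δv₂ = v_c2 − v_a = 642.3 m/s.
Total Δv = Δv₁ + Δv₂ = 1682 m/s = 1.682 km/s.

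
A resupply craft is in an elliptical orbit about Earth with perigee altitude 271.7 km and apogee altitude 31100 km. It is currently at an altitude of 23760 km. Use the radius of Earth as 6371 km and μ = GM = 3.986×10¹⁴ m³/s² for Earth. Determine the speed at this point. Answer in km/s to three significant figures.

r_p = 6371 + 271.7 = 6642.7 km = 6.6427×10⁶ m.
r_a = 6371 + 31100 = 37471 km = 3.7471×10⁷ m.
r = 6371 + 23760 = 30131 km = 3.013×10⁷ m.
Semi-major axis a = (r_p + r_a)/2 = 22057 km = 2.206×10⁷ m.
Vis-viva: v² = μ(2/r − 1/a) = 3.986×10¹⁴ × (6.638×10⁻⁸ − 4.534×10⁻⁸) = 8.386×10⁶ m²/s².
v = 2896 m/s = 2.896 km/s.

v ≈ 2.90 km/s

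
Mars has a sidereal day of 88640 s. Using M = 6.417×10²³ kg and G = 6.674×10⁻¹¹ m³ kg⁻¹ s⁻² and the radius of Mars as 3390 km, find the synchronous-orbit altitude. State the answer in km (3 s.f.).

h_sync ≈ 17000 km

μ = GM = 6.674×10⁻¹¹ × 6.417×10²³ = 4.283×10¹³ m³/s².
A synchronous orbit has period T, so by Kepler's third law a = (μT²/4π²)^(1/3).
μT²/4π² = 4.283×10¹³ × (8.864×10⁴)² / 39.48 = 8.524×10²¹ m³.
a = 2.043×10⁷ m = 20427 km.
Altitude h = a − R = 20427 − 3390 = 17037 km.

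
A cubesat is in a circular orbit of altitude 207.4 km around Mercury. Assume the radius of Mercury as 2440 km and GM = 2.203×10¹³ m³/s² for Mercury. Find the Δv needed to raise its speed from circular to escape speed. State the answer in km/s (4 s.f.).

r = 2440 + 207.4 = 2647.4 km = 2.6474×10⁶ m.
Circular speed v_c = √(μ/r) = 2885 m/s.
Escape speed v_esc = √(2μ/r) = √2 × v_c = 4080 m/s.
Δv = v_esc − v_c = 1195 m/s = 1.195 km/s.

Δv ≈ 1.195 km/s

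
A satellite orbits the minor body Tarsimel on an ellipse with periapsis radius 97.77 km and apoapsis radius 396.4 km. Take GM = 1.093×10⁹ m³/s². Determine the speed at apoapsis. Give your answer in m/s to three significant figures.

Semi-major axis a = (r_p + r_a)/2 = 247.08 km = 2.471×10⁵ m.
Vis-viva: v² = μ(2/r − 1/a) = 1.093×10⁹ × (5.045×10⁻⁶ − 4.047×10⁻⁶) = 1.091×10³ m²/s².
v = 33.03 m/s.

v ≈ 33.0 m/s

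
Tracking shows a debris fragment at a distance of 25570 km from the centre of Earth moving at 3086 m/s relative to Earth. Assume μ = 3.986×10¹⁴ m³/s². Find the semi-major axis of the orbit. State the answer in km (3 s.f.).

r = 2.557×10⁷ m.
Vis-viva rearranged: 1/a = 2/r − v²/μ = 7.822×10⁻⁸ − 2.389×10⁻⁸ = 5.432×10⁻⁸ m⁻¹.
a = 1.841×10⁷ m = 18408 km.

a ≈ 18400 km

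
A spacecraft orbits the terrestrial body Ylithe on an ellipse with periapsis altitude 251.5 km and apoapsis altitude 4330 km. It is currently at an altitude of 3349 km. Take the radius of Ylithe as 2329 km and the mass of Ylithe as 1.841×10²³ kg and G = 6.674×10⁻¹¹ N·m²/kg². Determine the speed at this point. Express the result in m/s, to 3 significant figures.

μ = GM = 6.674×10⁻¹¹ × 1.841×10²³ = 1.229×10¹³ m³/s².
r_p = 2329 + 251.5 = 2580.5 km = 2.5805×10⁶ m.
r_a = 2329 + 4330 = 6659.0 km = 6.6590×10⁶ m.
r = 2329 + 3349 = 5678.0 km = 5.678×10⁶ m.
Semi-major axis a = (r_p + r_a)/2 = 4619.8 km = 4.620×10⁶ m.
Vis-viva: v² = μ(2/r − 1/a) = 1.229×10¹³ × (3.522×10⁻⁷ − 2.165×10⁻⁷) = 1.668×10⁶ m²/s².
v = 1292 m/s.

v ≈ 1290 m/s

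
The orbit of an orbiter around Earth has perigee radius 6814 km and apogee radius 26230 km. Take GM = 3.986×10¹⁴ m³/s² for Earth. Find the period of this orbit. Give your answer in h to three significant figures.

T ≈ 5.87 h

Semi-major axis a = (r_p + r_a)/2 = (6814.0 + 26230)/2 = 16522 km = 1.652×10⁷ m.
By Kepler's third law T = 2π√(a³/μ) = 2π × 3.364×10³ = 2.114×10⁴ s.
= 5.871 h.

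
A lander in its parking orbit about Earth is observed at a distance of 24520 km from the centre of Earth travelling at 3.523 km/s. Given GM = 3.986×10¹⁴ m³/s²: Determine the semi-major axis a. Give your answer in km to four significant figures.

r = 2.452×10⁷ m.
Specific orbital energy ε = v²/2 − μ/r = (3523)²/2 − 3.986×10¹⁴/2.452×10⁷ = -1.005×10⁷ J/kg.
Since ε = −μ/(2a), a = −μ/(2ε) = 1.983×10⁷ m = 19830 km.

a ≈ 19830 km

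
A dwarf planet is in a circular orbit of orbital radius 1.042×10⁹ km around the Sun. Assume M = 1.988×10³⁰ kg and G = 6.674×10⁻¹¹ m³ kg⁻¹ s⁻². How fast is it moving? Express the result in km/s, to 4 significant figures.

μ = GM = 6.674×10⁻¹¹ × 1.988×10³⁰ = 1.327×10²⁰ m³/s².
r = 1.042×10⁹ km = 1.042×10¹² m.
For a circular orbit v = √(μ/r) = √(1.327×10²⁰ / 1.042×10¹²) = √(1.273×10⁸) = 11280 m/s.
That is 11.28 km/s.

v ≈ 11.28 km/s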